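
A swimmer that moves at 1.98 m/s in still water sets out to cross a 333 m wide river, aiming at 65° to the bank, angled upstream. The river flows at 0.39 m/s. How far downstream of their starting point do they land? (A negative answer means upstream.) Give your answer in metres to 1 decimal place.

-82.9 m

Perpendicular speed = 1.794 m/s; crossing time = 333 / 1.794 = 185.568 s.
Net downstream speed = -0.447 m/s.
Drift = -0.447 × 185.568 = -82.909 m (upstream).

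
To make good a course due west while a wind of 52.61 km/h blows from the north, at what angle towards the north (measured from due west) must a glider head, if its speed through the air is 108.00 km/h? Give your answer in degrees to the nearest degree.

29°

The wind pushes perpendicular to the desired track; the heading must have a component into the wind equal to 52.61 km/h: 108.00 sin θ = 52.61.
sin θ = 0.4871, so θ = 29.152°.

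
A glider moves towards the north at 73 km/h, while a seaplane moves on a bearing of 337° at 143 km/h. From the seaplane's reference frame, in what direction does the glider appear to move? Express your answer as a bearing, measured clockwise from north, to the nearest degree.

136°

Taking east as x and north as y: glider velocity = (0.000, 73.000) km/h; seaplane velocity = (-55.875, 131.632) km/h.
Velocity of glider relative to seaplane = (0.000, 73.000) − (-55.875, 131.632) = (55.875, -58.632) km/h.
Bearing = atan2(55.87, -58.63) = 136.38° clockwise from north.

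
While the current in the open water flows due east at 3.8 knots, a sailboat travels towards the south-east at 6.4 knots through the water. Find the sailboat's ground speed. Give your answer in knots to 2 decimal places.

Taking east as x and north as y: velocity relative to the water = (4.525, -4.525) knots; the water relative to ground = (3.800, 0.000) knots.
Velocity relative to ground = (4.525, -4.525) + (3.800, 0.000) = (8.325, -4.525) knots.
Speed = |(8.325, -4.525)| = 9.476 knots.

9.48 knots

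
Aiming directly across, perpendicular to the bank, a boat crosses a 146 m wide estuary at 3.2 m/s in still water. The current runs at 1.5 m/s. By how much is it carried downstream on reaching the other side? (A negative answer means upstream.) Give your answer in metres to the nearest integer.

68 m

Perpendicular speed = 3.200 m/s; crossing time = 146 / 3.200 = 45.625 s.
Net downstream speed = 1.500 m/s.
Drift = 1.500 × 45.625 = 68.438 m (downstream).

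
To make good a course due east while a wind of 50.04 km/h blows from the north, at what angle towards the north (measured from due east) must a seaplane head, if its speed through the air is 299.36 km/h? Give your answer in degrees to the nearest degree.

10°

The wind pushes perpendicular to the desired track; the heading must have a component into the wind equal to 50.04 km/h: 299.36 sin θ = 50.04.
sin θ = 0.1672, so θ = 9.623°.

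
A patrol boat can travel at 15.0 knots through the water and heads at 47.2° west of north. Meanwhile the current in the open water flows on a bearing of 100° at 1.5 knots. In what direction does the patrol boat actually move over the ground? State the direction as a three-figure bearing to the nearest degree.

316°

Taking east as x and north as y: velocity relative to the water = (-11.006, 10.192) knots; the water relative to ground = (1.477, -0.260) knots.
Velocity relative to ground = (-11.006, 10.192) + (1.477, -0.260) = (-9.529, 9.931) knots.
Bearing = atan2(-9.53, 9.93) = 316.18° clockwise from north.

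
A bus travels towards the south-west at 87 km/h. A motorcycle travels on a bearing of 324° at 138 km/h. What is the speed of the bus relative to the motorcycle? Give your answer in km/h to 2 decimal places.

Taking east as x and north as y: bus velocity = (-61.518, -61.518) km/h; motorcycle velocity = (-81.114, 111.644) km/h.
Velocity of bus relative to motorcycle = (-61.518, -61.518) − (-81.114, 111.644) = (19.596, -173.163) km/h.
Magnitude = |(19.596, -173.163)| = 174.268 km/h.

174.27 km/h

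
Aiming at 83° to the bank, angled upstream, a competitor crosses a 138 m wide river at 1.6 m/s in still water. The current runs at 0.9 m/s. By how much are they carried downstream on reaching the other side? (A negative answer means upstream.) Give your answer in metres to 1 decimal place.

61.3 m

Perpendicular speed = 1.588 m/s; crossing time = 138 / 1.588 = 86.898 s.
Net downstream speed = 0.705 m/s.
Drift = 0.705 × 86.898 = 61.264 m (downstream).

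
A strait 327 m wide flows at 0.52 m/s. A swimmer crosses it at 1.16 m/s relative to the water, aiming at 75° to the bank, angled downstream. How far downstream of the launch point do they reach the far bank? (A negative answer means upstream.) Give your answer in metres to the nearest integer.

Perpendicular speed = 1.120 m/s; crossing time = 327 / 1.120 = 291.841 s.
Net downstream speed = 0.820 m/s.
Drift = 0.820 × 291.841 = 239.377 m (downstream).

239 m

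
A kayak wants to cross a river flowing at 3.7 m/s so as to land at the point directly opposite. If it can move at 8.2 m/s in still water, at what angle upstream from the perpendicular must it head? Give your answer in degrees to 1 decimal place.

To cancel the current, the upstream component of the kayak's velocity must equal the flow: 8.2 sin θ = 3.7.
sin θ = 3.7 / 8.2 = 0.4512.
θ = arcsin(0.4512) = 26.822°.

26.8°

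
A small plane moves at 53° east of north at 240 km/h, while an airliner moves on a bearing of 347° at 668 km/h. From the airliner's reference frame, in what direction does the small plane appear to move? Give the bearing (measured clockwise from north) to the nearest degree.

Taking east as x and north as y: small plane velocity = (191.673, 144.436) km/h; airliner velocity = (-150.267, 650.879) km/h.
Velocity of small plane relative to airliner = (191.673, 144.436) − (-150.267, 650.879) = (341.940, -506.444) km/h.
Bearing = atan2(341.94, -506.44) = 145.97° clockwise from north.

146°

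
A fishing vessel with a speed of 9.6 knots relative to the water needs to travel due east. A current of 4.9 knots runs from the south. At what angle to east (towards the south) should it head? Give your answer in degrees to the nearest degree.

31°

The current pushes perpendicular to the desired track; the heading must have a component into the current equal to 4.9 knots: 9.6 sin θ = 4.9.
sin θ = 0.5104, so θ = 30.692°.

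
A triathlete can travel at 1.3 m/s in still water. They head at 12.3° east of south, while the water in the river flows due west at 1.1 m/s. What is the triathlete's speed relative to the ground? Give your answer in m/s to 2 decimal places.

Taking east as x and north as y: velocity relative to the water = (0.277, -1.270) m/s; the water relative to ground = (-1.100, 0.000) m/s.
Velocity relative to ground = (0.277, -1.270) + (-1.100, 0.000) = (-0.823, -1.270) m/s.
Speed = |(-0.823, -1.270)| = 1.514 m/s.

1.51 m/s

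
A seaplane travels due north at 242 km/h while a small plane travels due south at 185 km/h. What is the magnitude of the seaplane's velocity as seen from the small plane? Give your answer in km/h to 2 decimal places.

Taking east as x and north as y: seaplane velocity = (0.000, 242.000) km/h; small plane velocity = (0.000, -185.000) km/h.
Velocity of seaplane relative to small plane = (0.000, 242.000) − (0.000, -185.000) = (0.000, 427.000) km/h.
Magnitude = |(0.000, 427.000)| = 427.000 km/h.

427.00 km/h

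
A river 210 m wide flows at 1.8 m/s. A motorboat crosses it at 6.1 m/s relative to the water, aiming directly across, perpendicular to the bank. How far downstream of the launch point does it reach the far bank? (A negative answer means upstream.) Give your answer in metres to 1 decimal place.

Perpendicular speed = 6.100 m/s; crossing time = 210 / 6.100 = 34.426 s.
Net downstream speed = 1.800 m/s.
Drift = 1.800 × 34.426 = 61.967 m (downstream).

62.0 m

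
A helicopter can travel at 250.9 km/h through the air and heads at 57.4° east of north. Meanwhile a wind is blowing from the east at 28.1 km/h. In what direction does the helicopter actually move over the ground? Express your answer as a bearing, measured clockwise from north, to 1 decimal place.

Taking east as x and north as y: velocity relative to the air = (211.371, 135.178) km/h; the air relative to ground = (-28.100, 0.000) km/h.
Velocity relative to ground = (211.371, 135.178) + (-28.100, 0.000) = (183.271, 135.178) km/h.
Bearing = atan2(183.27, 135.18) = 53.59° clockwise from north.

053.6°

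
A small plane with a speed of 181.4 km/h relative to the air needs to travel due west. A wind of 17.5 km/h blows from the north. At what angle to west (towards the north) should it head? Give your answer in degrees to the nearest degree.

6°

The wind pushes perpendicular to the desired track; the heading must have a component into the wind equal to 17.5 km/h: 181.4 sin θ = 17.5.
sin θ = 0.0965, so θ = 5.536°.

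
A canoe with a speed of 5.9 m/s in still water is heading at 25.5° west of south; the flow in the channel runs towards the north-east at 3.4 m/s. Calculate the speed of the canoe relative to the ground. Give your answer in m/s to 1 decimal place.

Taking east as x and north as y: velocity relative to the water = (-2.540, -5.325) m/s; the water relative to ground = (2.404, 2.404) m/s.
Velocity relative to ground = (-2.540, -5.325) + (2.404, 2.404) = (-0.136, -2.921) m/s.
Speed = |(-0.136, -2.921)| = 2.924 m/s.

2.9 m/s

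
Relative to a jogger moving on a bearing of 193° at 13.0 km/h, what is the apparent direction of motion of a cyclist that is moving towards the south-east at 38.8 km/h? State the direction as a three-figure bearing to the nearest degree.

Taking east as x and north as y: cyclist velocity = (27.436, -27.436) km/h; jogger velocity = (-2.924, -12.667) km/h.
Velocity of cyclist relative to jogger = (27.436, -27.436) − (-2.924, -12.667) = (30.360, -14.769) km/h.
Bearing = atan2(30.36, -14.77) = 115.94° clockwise from north.

116°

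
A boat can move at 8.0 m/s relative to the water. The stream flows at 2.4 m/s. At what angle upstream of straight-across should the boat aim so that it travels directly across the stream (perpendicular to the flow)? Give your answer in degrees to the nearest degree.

To cancel the current, the upstream component of the boat's velocity must equal the flow: 8.0 sin θ = 2.4.
sin θ = 2.4 / 8.0 = 0.3000.
θ = arcsin(0.3000) = 17.458°.

17°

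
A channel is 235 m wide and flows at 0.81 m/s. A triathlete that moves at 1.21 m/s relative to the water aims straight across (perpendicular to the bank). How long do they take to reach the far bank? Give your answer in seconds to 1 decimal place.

194.2 s

The component of the triathlete's velocity perpendicular to the bank is 1.21 m/s.
Only the cross-stream component determines the crossing time; the current contributes nothing perpendicular to the bank.
Time = 235 / 1.210 = 194.215 s.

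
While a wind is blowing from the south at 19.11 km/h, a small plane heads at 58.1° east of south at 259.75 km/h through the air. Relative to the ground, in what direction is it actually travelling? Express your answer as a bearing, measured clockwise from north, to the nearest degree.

118°

Taking east as x and north as y: velocity relative to the air = (220.520, -137.262) km/h; the air relative to ground = (0.000, 19.110) km/h.
Velocity relative to ground = (220.520, -137.262) + (0.000, 19.110) = (220.520, -118.152) km/h.
Bearing = atan2(220.52, -118.15) = 118.18° clockwise from north.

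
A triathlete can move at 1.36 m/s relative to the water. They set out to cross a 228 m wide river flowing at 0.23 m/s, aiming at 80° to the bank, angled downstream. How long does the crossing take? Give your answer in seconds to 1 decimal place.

170.2 s

The component of the triathlete's velocity perpendicular to the bank is 1.36 × sin 80° = 1.339 m/s.
The flow acts along the bank and has no component across it.
Time = 228 / 1.339 = 170.233 s.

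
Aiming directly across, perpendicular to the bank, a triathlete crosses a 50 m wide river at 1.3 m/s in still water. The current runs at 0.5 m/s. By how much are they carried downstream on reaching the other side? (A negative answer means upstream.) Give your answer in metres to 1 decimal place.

Perpendicular speed = 1.300 m/s; crossing time = 50 / 1.300 = 38.462 s.
Net downstream speed = 0.500 m/s.
Drift = 0.500 × 38.462 = 19.231 m (downstream).

19.2 m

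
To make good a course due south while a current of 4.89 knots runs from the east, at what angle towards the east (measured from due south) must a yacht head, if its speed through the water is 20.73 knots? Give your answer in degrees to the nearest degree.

The current pushes perpendicular to the desired track; the heading must have a component into the current equal to 4.89 knots: 20.73 sin θ = 4.89.
sin θ = 0.2359, so θ = 13.644°.

14°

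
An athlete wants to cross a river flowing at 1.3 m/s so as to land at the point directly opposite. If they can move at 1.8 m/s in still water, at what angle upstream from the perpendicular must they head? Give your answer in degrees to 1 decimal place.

46.2°

To cancel the current, the upstream component of the athlete's velocity must equal the flow: 1.8 sin θ = 1.3.
sin θ = 1.3 / 1.8 = 0.7222.
θ = arcsin(0.7222) = 46.238°.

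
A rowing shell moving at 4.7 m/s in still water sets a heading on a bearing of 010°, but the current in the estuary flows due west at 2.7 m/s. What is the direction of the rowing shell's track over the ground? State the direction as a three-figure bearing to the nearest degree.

338°

Taking east as x and north as y: velocity relative to the water = (0.816, 4.629) m/s; the water relative to ground = (-2.700, 0.000) m/s.
Velocity relative to ground = (0.816, 4.629) + (-2.700, 0.000) = (-1.884, 4.629) m/s.
Bearing = atan2(-1.88, 4.63) = 337.85° clockwise from north.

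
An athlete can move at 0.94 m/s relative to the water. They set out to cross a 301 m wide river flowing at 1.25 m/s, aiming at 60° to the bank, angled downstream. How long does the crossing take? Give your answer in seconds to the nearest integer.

The component of the athlete's velocity perpendicular to the bank is 0.94 × sin 60° = 0.814 m/s.
Only the cross-stream component determines the crossing time; the current contributes nothing perpendicular to the bank.
Time = 301 / 0.814 = 369.750 s.

370 s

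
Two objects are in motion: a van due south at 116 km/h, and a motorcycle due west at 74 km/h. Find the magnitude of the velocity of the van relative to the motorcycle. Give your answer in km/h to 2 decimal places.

Taking east as x and north as y: van velocity = (0.000, -116.000) km/h; motorcycle velocity = (-74.000, 0.000) km/h.
Velocity of van relative to motorcycle = (0.000, -116.000) − (-74.000, 0.000) = (74.000, -116.000) km/h.
Magnitude = |(74.000, -116.000)| = 137.594 km/h.

137.59 km/h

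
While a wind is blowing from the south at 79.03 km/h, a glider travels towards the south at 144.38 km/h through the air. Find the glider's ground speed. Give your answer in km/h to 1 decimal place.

Taking east as x and north as y: velocity relative to the air = (0.000, -144.380) km/h; the air relative to ground = (0.000, 79.030) km/h.
Velocity relative to ground = (0.000, -144.380) + (0.000, 79.030) = (0.000, -65.350) km/h.
Speed = |(0.000, -65.350)| = 65.350 km/h.

65.4 km/h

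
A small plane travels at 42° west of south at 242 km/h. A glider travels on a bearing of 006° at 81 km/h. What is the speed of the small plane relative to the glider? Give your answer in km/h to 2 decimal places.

311.19 km/h

Taking east as x and north as y: small plane velocity = (-161.930, -179.841) km/h; glider velocity = (8.467, 80.556) km/h.
Velocity of small plane relative to glider = (-161.930, -179.841) − (8.467, 80.556) = (-170.396, -260.397) km/h.
Magnitude = |(-170.396, -260.397)| = 311.194 km/h.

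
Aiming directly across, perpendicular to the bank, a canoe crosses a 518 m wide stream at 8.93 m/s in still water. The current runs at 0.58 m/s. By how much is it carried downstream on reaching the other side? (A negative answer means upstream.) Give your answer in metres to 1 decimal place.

Perpendicular speed = 8.930 m/s; crossing time = 518 / 8.930 = 58.007 s.
Net downstream speed = 0.580 m/s.
Drift = 0.580 × 58.007 = 33.644 m (downstream).

33.6 m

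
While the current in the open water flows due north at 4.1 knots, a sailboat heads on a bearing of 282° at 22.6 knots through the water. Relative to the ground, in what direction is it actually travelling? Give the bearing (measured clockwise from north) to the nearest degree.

Taking east as x and north as y: velocity relative to the water = (-22.106, 4.699) knots; the water relative to ground = (0.000, 4.100) knots.
Velocity relative to ground = (-22.106, 4.699) + (0.000, 4.100) = (-22.106, 8.799) knots.
Bearing = atan2(-22.11, 8.80) = 291.70° clockwise from north.

292°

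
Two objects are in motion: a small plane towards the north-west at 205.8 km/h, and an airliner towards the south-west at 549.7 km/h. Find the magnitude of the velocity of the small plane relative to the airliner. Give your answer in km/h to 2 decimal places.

586.96 km/h

Taking east as x and north as y: small plane velocity = (-145.523, 145.523) km/h; airliner velocity = (-388.697, -388.697) km/h.
Velocity of small plane relative to airliner = (-145.523, 145.523) − (-388.697, -388.697) = (243.174, 534.219) km/h.
Magnitude = |(243.174, 534.219)| = 586.961 km/h.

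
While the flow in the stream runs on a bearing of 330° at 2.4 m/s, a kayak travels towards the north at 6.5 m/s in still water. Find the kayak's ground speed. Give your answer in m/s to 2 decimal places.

8.66 m/s

Taking east as x and north as y: velocity relative to the water = (0.000, 6.500) m/s; the water relative to ground = (-1.200, 2.078) m/s.
Velocity relative to ground = (0.000, 6.500) + (-1.200, 2.078) = (-1.200, 8.578) m/s.
Speed = |(-1.200, 8.578)| = 8.662 m/s.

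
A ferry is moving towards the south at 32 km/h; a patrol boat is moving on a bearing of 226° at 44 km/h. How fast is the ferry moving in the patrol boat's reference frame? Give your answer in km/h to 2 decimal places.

Taking east as x and north as y: ferry velocity = (0.000, -32.000) km/h; patrol boat velocity = (-31.651, -30.565) km/h.
Velocity of ferry relative to patrol boat = (0.000, -32.000) − (-31.651, -30.565) = (31.651, -1.435) km/h.
Magnitude = |(31.651, -1.435)| = 31.683 km/h.

31.68 km/h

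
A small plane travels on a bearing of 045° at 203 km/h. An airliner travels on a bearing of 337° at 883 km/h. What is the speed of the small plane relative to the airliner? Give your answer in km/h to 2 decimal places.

828.61 km/h

Taking east as x and north as y: small plane velocity = (143.543, 143.543) km/h; airliner velocity = (-345.016, 812.806) km/h.
Velocity of small plane relative to airliner = (143.543, 143.543) − (-345.016, 812.806) = (488.558, -669.263) km/h.
Magnitude = |(488.558, -669.263)| = 828.615 km/h.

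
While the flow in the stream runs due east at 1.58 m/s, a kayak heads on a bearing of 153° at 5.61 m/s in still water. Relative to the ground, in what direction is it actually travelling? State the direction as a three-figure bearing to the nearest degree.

140°

Taking east as x and north as y: velocity relative to the water = (2.547, -4.999) m/s; the water relative to ground = (1.580, 0.000) m/s.
Velocity relative to ground = (2.547, -4.999) + (1.580, 0.000) = (4.127, -4.999) m/s.
Bearing = atan2(4.13, -5.00) = 140.46° clockwise from north.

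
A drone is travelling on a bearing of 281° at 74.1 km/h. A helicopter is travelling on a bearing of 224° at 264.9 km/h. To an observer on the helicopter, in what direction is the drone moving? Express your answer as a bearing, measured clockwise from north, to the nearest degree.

Taking east as x and north as y: drone velocity = (-72.739, 14.139) km/h; helicopter velocity = (-184.015, -190.553) km/h.
Velocity of drone relative to helicopter = (-72.739, 14.139) − (-184.015, -190.553) = (111.276, 204.692) km/h.
Bearing = atan2(111.28, 204.69) = 28.53° clockwise from north.

029°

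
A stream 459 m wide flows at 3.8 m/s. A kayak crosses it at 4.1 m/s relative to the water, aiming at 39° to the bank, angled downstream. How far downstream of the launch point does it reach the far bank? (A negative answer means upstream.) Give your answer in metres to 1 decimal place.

Perpendicular speed = 2.580 m/s; crossing time = 459 / 2.580 = 177.892 s.
Net downstream speed = 6.986 m/s.
Drift = 6.986 × 177.892 = 1242.808 m (downstream).

1242.8 m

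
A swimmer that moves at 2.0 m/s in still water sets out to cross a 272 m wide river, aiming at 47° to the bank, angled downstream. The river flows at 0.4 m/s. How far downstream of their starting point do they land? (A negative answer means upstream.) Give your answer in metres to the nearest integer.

328 m

Perpendicular speed = 1.463 m/s; crossing time = 272 / 1.463 = 185.957 s.
Net downstream speed = 1.764 m/s.
Drift = 1.764 × 185.957 = 328.027 m (downstream).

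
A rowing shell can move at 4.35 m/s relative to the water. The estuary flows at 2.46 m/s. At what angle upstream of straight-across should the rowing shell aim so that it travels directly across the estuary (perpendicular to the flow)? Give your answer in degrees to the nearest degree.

To cancel the current, the upstream component of the rowing shell's velocity must equal the flow: 4.35 sin θ = 2.46.
sin θ = 2.46 / 4.35 = 0.5655.
θ = arcsin(0.5655) = 34.438°.

34°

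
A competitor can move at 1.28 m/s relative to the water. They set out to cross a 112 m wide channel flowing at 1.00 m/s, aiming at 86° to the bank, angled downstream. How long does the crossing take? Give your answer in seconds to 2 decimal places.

87.71 s

The component of the competitor's velocity perpendicular to the bank is 1.28 × sin 86° = 1.277 m/s.
The current is parallel to the bank, so it does not affect the crossing time.
Time = 112 / 1.277 = 87.714 s.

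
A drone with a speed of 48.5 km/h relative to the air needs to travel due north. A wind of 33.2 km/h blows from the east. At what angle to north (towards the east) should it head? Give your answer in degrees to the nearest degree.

43°

The wind pushes perpendicular to the desired track; the heading must have a component into the wind equal to 33.2 km/h: 48.5 sin θ = 33.2.
sin θ = 0.6845, so θ = 43.199°.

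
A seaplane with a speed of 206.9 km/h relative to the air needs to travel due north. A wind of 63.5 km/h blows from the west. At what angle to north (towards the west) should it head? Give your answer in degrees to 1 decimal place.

The wind pushes perpendicular to the desired track; the heading must have a component into the wind equal to 63.5 km/h: 206.9 sin θ = 63.5.
sin θ = 0.3069, so θ = 17.873°.

17.9°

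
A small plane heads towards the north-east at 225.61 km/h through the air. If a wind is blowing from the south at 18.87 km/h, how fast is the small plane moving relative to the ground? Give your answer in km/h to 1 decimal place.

Taking east as x and north as y: velocity relative to the air = (159.530, 159.530) km/h; the air relative to ground = (0.000, 18.870) km/h.
Velocity relative to ground = (159.530, 159.530) + (0.000, 18.870) = (159.530, 178.400) km/h.
Speed = |(159.530, 178.400)| = 239.325 km/h.

239.3 km/h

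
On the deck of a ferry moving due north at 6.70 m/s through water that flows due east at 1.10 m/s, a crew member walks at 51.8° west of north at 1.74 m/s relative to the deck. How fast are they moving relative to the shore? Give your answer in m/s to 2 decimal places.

In east/north components (m/s): crew member relative to ferry = (-1.367, 1.076); ferry relative to water = (0.000, 6.700); water relative to ground = (1.100, 0.000).
Sum = (-0.267, 7.776) m/s.
Speed = |(-0.267, 7.776)| = 7.781 m/s.

7.78 m/s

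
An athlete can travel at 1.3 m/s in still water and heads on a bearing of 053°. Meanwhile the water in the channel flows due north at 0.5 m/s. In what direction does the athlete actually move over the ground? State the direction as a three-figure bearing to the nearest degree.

Taking east as x and north as y: velocity relative to the water = (1.038, 0.782) m/s; the water relative to ground = (0.000, 0.500) m/s.
Velocity relative to ground = (1.038, 0.782) + (0.000, 0.500) = (1.038, 1.282) m/s.
Bearing = atan2(1.04, 1.28) = 38.99° clockwise from north.

039°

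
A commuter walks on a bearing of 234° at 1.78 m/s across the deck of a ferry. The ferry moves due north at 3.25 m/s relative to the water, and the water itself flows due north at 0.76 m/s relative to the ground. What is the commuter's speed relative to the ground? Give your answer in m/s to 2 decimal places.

In east/north components (m/s): commuter relative to ferry = (-1.440, -1.046); ferry relative to water = (0.000, 3.250); water relative to ground = (0.000, 0.760).
Sum = (-1.440, 2.964) m/s.
Speed = |(-1.440, 2.964)| = 3.295 m/s.

3.30 m/s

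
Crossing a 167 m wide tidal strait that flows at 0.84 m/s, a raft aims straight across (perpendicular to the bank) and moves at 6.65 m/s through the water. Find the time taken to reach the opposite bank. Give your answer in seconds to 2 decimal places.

25.11 s

The component of the raft's velocity perpendicular to the bank is 6.65 m/s.
The current is parallel to the bank, so it does not affect the crossing time.
Time = 167 / 6.650 = 25.113 s.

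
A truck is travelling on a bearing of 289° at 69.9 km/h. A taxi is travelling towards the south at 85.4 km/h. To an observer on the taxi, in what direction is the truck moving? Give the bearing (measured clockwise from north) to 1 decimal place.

328.6°

Taking east as x and north as y: truck velocity = (-66.092, 22.757) km/h; taxi velocity = (0.000, -85.400) km/h.
Velocity of truck relative to taxi = (-66.092, 22.757) − (0.000, -85.400) = (-66.092, 108.157) km/h.
Bearing = atan2(-66.09, 108.16) = 328.57° clockwise from north.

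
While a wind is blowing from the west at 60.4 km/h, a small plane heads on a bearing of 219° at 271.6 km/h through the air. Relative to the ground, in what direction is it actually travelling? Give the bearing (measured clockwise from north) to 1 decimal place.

207.6°

Taking east as x and north as y: velocity relative to the air = (-170.923, -211.073) km/h; the air relative to ground = (60.400, 0.000) km/h.
Velocity relative to ground = (-170.923, -211.073) + (60.400, 0.000) = (-110.523, -211.073) km/h.
Bearing = atan2(-110.52, -211.07) = 207.64° clockwise from north.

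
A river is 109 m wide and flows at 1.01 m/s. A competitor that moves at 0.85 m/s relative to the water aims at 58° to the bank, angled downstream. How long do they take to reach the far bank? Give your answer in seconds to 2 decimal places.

151.21 s

The component of the competitor's velocity perpendicular to the bank is 0.85 × sin 58° = 0.721 m/s.
The flow acts along the bank and has no component across it.
Time = 109 / 0.721 = 151.212 s.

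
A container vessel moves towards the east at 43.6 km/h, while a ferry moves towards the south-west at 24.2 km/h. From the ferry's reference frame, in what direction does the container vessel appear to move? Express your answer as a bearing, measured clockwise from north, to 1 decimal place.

Taking east as x and north as y: container vessel velocity = (43.600, 0.000) km/h; ferry velocity = (-17.112, -17.112) km/h.
Velocity of container vessel relative to ferry = (43.600, 0.000) − (-17.112, -17.112) = (60.712, 17.112) km/h.
Bearing = atan2(60.71, 17.11) = 74.26° clockwise from north.

074.3°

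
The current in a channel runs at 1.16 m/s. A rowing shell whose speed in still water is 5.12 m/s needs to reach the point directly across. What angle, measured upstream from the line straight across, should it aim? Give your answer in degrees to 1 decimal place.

13.1°

To cancel the current, the upstream component of the rowing shell's velocity must equal the flow: 5.12 sin θ = 1.16.
sin θ = 1.16 / 5.12 = 0.2266.
θ = arcsin(0.2266) = 13.095°.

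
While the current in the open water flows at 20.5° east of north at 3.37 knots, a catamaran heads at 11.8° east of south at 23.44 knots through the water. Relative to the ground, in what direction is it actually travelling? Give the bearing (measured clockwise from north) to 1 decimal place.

163.2°

Taking east as x and north as y: velocity relative to the water = (4.793, -22.945) knots; the water relative to ground = (1.180, 3.157) knots.
Velocity relative to ground = (4.793, -22.945) + (1.180, 3.157) = (5.974, -19.788) knots.
Bearing = atan2(5.97, -19.79) = 163.20° clockwise from north.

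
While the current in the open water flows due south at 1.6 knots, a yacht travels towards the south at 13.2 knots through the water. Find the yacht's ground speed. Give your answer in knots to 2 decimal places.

Taking east as x and north as y: velocity relative to the water = (0.000, -13.200) knots; the water relative to ground = (0.000, -1.600) knots.
Velocity relative to ground = (0.000, -13.200) + (0.000, -1.600) = (0.000, -14.800) knots.
Speed = |(0.000, -14.800)| = 14.800 knots.

14.80 knots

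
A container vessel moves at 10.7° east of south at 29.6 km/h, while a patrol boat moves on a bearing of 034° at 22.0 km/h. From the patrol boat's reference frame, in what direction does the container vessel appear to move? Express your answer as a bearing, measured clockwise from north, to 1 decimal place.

188.2°

Taking east as x and north as y: container vessel velocity = (5.496, -29.085) km/h; patrol boat velocity = (12.302, 18.239) km/h.
Velocity of container vessel relative to patrol boat = (5.496, -29.085) − (12.302, 18.239) = (-6.807, -47.324) km/h.
Bearing = atan2(-6.81, -47.32) = 188.18° clockwise from north.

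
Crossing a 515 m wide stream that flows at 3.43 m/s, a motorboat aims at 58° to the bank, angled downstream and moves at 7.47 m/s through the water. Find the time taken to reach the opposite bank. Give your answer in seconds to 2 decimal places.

The component of the motorboat's velocity perpendicular to the bank is 7.47 × sin 58° = 6.335 m/s.
The current is parallel to the bank, so it does not affect the crossing time.
Time = 515 / 6.335 = 81.295 s.

81.30 s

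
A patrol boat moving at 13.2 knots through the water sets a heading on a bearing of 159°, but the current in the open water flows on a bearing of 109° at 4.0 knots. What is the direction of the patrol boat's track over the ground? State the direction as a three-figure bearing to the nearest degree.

148°

Taking east as x and north as y: velocity relative to the water = (4.730, -12.323) knots; the water relative to ground = (3.782, -1.302) knots.
Velocity relative to ground = (4.730, -12.323) + (3.782, -1.302) = (8.513, -13.626) knots.
Bearing = atan2(8.51, -13.63) = 148.00° clockwise from north.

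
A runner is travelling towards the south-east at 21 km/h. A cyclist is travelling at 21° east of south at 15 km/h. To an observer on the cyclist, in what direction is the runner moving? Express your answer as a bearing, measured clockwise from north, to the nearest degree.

Taking east as x and north as y: runner velocity = (14.849, -14.849) km/h; cyclist velocity = (5.376, -14.004) km/h.
Velocity of runner relative to cyclist = (14.849, -14.849) − (5.376, -14.004) = (9.474, -0.846) km/h.
Bearing = atan2(9.47, -0.85) = 95.10° clockwise from north.

095°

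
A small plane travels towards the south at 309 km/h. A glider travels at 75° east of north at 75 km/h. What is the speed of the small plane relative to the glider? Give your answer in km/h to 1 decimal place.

Taking east as x and north as y: small plane velocity = (0.000, -309.000) km/h; glider velocity = (72.444, 19.411) km/h.
Velocity of small plane relative to glider = (0.000, -309.000) − (72.444, 19.411) = (-72.444, -328.411) km/h.
Magnitude = |(-72.444, -328.411)| = 336.307 km/h.

336.3 km/h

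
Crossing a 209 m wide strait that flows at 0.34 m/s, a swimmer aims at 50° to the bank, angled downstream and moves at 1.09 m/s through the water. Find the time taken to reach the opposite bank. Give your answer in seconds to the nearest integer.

The component of the swimmer's velocity perpendicular to the bank is 1.09 × sin 50° = 0.835 m/s.
The flow acts along the bank and has no component across it.
Time = 209 / 0.835 = 250.303 s.

250 s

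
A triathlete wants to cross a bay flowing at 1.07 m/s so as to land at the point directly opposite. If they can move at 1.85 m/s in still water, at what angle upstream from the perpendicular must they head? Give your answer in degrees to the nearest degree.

35°

To cancel the current, the upstream component of the triathlete's velocity must equal the flow: 1.85 sin θ = 1.07.
sin θ = 1.07 / 1.85 = 0.5784.
θ = arcsin(0.5784) = 35.337°.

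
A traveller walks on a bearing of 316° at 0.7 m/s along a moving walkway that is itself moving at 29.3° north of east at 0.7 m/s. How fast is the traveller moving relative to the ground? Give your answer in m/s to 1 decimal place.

0.9 m/s

Taking east as x and north as y: moving walkway velocity = (0.610, 0.343) m/s; traveller velocity relative to moving walkway = (-0.486, 0.504) m/s.
Velocity relative to ground = (0.610, 0.343) + (-0.486, 0.504) = (0.124, 0.846) m/s.
Speed = |(0.124, 0.846)| = 0.855 m/s.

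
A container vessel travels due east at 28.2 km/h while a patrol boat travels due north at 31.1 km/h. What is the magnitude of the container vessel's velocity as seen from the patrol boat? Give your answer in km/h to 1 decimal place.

42.0 km/h

Taking east as x and north as y: container vessel velocity = (28.200, 0.000) km/h; patrol boat velocity = (0.000, 31.100) km/h.
Velocity of container vessel relative to patrol boat = (28.200, 0.000) − (0.000, 31.100) = (28.200, -31.100) km/h.
Magnitude = |(28.200, -31.100)| = 41.982 km/h.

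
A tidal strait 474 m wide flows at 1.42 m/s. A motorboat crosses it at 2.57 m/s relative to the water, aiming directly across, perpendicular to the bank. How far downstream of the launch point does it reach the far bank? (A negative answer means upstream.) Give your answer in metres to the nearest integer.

262 m

Perpendicular speed = 2.570 m/s; crossing time = 474 / 2.570 = 184.436 s.
Net downstream speed = 1.420 m/s.
Drift = 1.420 × 184.436 = 261.899 m (downstream).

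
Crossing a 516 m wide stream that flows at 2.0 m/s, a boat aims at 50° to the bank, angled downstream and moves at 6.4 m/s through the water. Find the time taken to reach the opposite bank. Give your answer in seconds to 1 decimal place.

The component of the boat's velocity perpendicular to the bank is 6.4 × sin 50° = 4.903 m/s.
The flow acts along the bank and has no component across it.
Time = 516 / 4.903 = 105.248 s.

105.2 s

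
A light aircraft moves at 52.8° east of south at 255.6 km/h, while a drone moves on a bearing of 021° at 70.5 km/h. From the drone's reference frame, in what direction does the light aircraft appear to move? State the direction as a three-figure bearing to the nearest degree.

141°

Taking east as x and north as y: light aircraft velocity = (203.593, -154.536) km/h; drone velocity = (25.265, 65.817) km/h.
Velocity of light aircraft relative to drone = (203.593, -154.536) − (25.265, 65.817) = (178.328, -220.353) km/h.
Bearing = atan2(178.33, -220.35) = 141.02° clockwise from north.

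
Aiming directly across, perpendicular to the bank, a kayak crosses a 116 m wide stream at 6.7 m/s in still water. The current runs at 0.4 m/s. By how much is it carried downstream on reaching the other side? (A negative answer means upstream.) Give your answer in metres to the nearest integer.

Perpendicular speed = 6.700 m/s; crossing time = 116 / 6.700 = 17.313 s.
Net downstream speed = 0.400 m/s.
Drift = 0.400 × 17.313 = 6.925 m (downstream).

7 m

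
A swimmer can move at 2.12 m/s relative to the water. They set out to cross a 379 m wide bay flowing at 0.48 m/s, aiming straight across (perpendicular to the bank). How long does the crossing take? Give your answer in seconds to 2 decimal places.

178.77 s

The component of the swimmer's velocity perpendicular to the bank is 2.12 m/s.
Only the cross-stream component determines the crossing time; the current contributes nothing perpendicular to the bank.
Time = 379 / 2.120 = 178.774 s.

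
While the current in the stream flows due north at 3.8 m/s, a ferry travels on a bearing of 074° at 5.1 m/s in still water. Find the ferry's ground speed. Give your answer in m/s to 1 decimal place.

7.2 m/s

Taking east as x and north as y: velocity relative to the water = (4.902, 1.406) m/s; the water relative to ground = (0.000, 3.800) m/s.
Velocity relative to ground = (4.902, 1.406) + (0.000, 3.800) = (4.902, 5.206) m/s.
Speed = |(4.902, 5.206)| = 7.151 m/s.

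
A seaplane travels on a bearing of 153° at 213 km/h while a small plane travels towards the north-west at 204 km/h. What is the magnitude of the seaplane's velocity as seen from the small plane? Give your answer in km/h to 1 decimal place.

411.9 km/h

Taking east as x and north as y: seaplane velocity = (96.700, -189.784) km/h; small plane velocity = (-144.250, 144.250) km/h.
Velocity of seaplane relative to small plane = (96.700, -189.784) − (-144.250, 144.250) = (240.950, -334.034) km/h.
Magnitude = |(240.950, -334.034)| = 411.868 km/h.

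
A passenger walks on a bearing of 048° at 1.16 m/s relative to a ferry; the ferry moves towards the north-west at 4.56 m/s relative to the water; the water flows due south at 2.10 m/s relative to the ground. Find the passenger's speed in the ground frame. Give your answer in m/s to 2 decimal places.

3.03 m/s

In east/north components (m/s): passenger relative to ferry = (0.862, 0.776); ferry relative to water = (-3.224, 3.224); water relative to ground = (0.000, -2.100).
Sum = (-2.362, 1.901) m/s.
Speed = |(-2.362, 1.901)| = 3.032 m/s.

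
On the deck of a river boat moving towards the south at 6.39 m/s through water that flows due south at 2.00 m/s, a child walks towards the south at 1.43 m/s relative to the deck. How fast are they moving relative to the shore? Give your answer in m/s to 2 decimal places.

In east/north components (m/s): child relative to river boat = (0.000, -1.430); river boat relative to water = (0.000, -6.390); water relative to ground = (0.000, -2.000).
Sum = (0.000, -9.820) m/s.
Speed = |(0.000, -9.820)| = 9.820 m/s.

9.82 m/s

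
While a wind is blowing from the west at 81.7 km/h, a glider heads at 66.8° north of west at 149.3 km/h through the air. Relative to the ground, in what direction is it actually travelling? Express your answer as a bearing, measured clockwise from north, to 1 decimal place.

Taking east as x and north as y: velocity relative to the air = (-58.816, 137.227) km/h; the air relative to ground = (81.700, 0.000) km/h.
Velocity relative to ground = (-58.816, 137.227) + (81.700, 0.000) = (22.884, 137.227) km/h.
Bearing = atan2(22.88, 137.23) = 9.47° clockwise from north.

009.5°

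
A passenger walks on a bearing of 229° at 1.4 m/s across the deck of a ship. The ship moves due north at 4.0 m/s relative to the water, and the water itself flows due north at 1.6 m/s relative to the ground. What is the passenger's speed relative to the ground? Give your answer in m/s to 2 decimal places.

In east/north components (m/s): passenger relative to ship = (-1.057, -0.918); ship relative to water = (0.000, 4.000); water relative to ground = (0.000, 1.600).
Sum = (-1.057, 4.682) m/s.
Speed = |(-1.057, 4.682)| = 4.799 m/s.

4.80 m/s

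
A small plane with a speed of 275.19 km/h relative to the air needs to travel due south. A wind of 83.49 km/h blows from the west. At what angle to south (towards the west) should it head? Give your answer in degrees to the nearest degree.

The wind pushes perpendicular to the desired track; the heading must have a component into the wind equal to 83.49 km/h: 275.19 sin θ = 83.49.
sin θ = 0.3034, so θ = 17.661°.

18°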